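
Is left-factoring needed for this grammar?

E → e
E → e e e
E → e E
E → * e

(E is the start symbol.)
Yes, E has productions with common prefix 'e'

Left-factoring is needed when two productions for the same non-terminal
share a common prefix on the right-hand side.

Productions for E:
  E → e
  E → e e e
  E → e E
  E → * e

Found common prefix 'e' in productions for E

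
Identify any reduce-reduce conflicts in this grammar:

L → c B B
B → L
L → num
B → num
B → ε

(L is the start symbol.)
A reduce-reduce conflict occurs when an LR(0) state has two complete items [A → α .] and [B → β .] — both call for a reduction, and with no lookahead the parser cannot choose between them.

Augment with L' → L and build the canonical LR(0) collection (I0 = CLOSURE({[L' → . L]}), then GOTO on every symbol after a dot until no new states appear). It has 8 states:
  I0: { [L → . c B B], [L → . num], [L' → . L] }  — shift
  I1: { [L' → L .] }  — accept
  I2: { [B → . L], [B → . num], [B → .], [L → . c B B], [L → . num], [L → c . B B] }  — shift, reduce
  I3: { [L → num .] }  — reduce
  I4: { [B → . L], [B → . num], [B → .], [L → . c B B], [L → . num], [L → c B . B] }  — shift, reduce
  I5: { [B → L .] }  — reduce
  I6: { [B → num .], [L → num .] }  — 2 reduces
  I7: { [L → c B B .] }  — reduce

I6 contains complete items [B → num .], [L → num .] — reduce-reduce conflict.

Answer: Yes — I6: [B → num .] vs [L → num .]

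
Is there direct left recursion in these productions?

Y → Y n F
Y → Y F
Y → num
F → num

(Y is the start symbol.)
Y → Y n F: LEFT RECURSIVE (starts with Y)
Y → Y F: LEFT RECURSIVE (starts with Y)
Y → num: starts with num
F → num: starts with num

The grammar has direct left recursion on: Y.

Answer: Yes, Y is left-recursive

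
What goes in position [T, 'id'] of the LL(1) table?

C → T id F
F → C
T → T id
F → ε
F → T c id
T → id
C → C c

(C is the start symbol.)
T → T id, T → id

To find M[T, 'id'], we find productions for T where 'id' is in the predict set (PREDICT(N → α) = (FIRST(α) \ {ε}) ∪ (FOLLOW(N) if α ⇒* ε)).

Relevant sets:
  FIRST(T) = { 'id' }

T → T id: PREDICT = { 'id' }
  'id' is in predict set, so this production goes in M[T, 'id']
T → id: PREDICT = { 'id' }
  'id' is in predict set, so this production goes in M[T, 'id']

M[T, 'id'] = T → T id, T → id  (a multiply-defined cell — the grammar is not LL(1))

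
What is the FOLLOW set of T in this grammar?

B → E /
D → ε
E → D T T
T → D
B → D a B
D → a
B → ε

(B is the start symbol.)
{ '/', 'a' }

To compute FOLLOW(T), find every occurrence of T on a right-hand side N → α T β: add FIRST(β) \ {ε}, and if β is empty or nullable also add FOLLOW(N). Iterate to a fixed point.

In E → D T T: T is followed by T, add FIRST(T) \ {ε} = { 'a' }
  T is nullable, so also add FOLLOW(E)
In E → D T T: T is at the end, add FOLLOW(E)

The FOLLOW sets referred to above (computed the same way, to a fixed point):
  FOLLOW(E) = { '/' }

Taking the union: FOLLOW(T) = { '/', 'a' }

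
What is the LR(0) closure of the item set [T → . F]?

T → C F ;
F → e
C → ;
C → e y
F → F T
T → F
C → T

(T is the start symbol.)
{ [F → . F T], [F → . e], [T → . F] }

To compute CLOSURE, for each item [A → α.Bβ] where B is a non-terminal, add [B → .γ] for all productions B → γ; repeat for the newly added items until nothing changes.

Start with: [T → . F]
  [T → . F] has the dot before F: add [F → . e], [F → . F T]
No further items can be added.

CLOSURE = { [F → . F T], [F → . e], [T → . F] }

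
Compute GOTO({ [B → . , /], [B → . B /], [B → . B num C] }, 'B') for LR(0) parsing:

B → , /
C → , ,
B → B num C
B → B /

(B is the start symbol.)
{ [B → B . /], [B → B . num C] }

GOTO(I, 'B') = CLOSURE({ [A → αX.β] : [A → α.Xβ] ∈ I, X = 'B' })

Items with dot before 'B', with the dot advanced:
  [B → . B /] → [B → B . /]
  [B → . B num C] → [B → B . num C]
Closure adds nothing (no advanced item has the dot before a non-terminal).

GOTO = { [B → B . /], [B → B . num C] }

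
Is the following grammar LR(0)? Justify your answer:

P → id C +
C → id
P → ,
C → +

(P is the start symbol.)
Augment with P' → P and build the canonical LR(0) collection (I0 = CLOSURE({[P' → . P]}), then GOTO on every symbol after a dot until no new states appear). It has 8 states:
  I0: { [P → . ,], [P → . id C +], [P' → . P] }  — shift
  I1: { [P → , .] }  — reduce
  I2: { [P' → P .] }  — accept
  I3: { [C → . +], [C → . id], [P → id . C +] }  — shift
  I4: { [C → + .] }  — reduce
  I5: { [P → id C . +] }  — shift
  I6: { [C → id .] }  — reduce
  I7: { [P → id C + .] }  — reduce

Every state is either a pure shift/goto state or contains exactly one complete item and nothing to shift — no conflicts. The grammar is LR(0).

Answer: Yes, the grammar is LR(0)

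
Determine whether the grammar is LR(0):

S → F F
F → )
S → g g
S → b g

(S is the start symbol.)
A grammar is LR(0) if no state in the canonical LR(0) collection has:
  - both a shift item (dot before a terminal) and a complete item (shift-reduce conflict), or
  - two or more complete items (reduce-reduce conflict; the accept item [S' → S .] counts as a complete item here).

Augment with S' → S and build the canonical LR(0) collection (I0 = CLOSURE({[S' → . S]}), then GOTO on every symbol after a dot until no new states appear). It has 9 states:
  I0: { [F → . )], [S → . F F], [S → . b g], [S → . g g], [S' → . S] }  — shift
  I1: { [F → ) .] }  — reduce
  I2: { [F → . )], [S → F . F] }  — shift
  I3: { [S' → S .] }  — accept
  I4: { [S → b . g] }  — shift
  I5: { [S → g . g] }  — shift
  I6: { [S → g g .] }  — reduce
  I7: { [S → b g .] }  — reduce
  I8: { [S → F F .] }  — reduce

Every state is either a pure shift/goto state or contains exactly one complete item and nothing to shift — no conflicts. The grammar is LR(0).

Answer: Yes, the grammar is LR(0)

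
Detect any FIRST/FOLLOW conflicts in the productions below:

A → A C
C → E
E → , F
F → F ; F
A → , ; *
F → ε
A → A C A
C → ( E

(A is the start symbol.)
Nullable non-terminals: F.
FIRST sets used below: FIRST(F) = { ';', ε }

F: nullable alternative(s) F → ε; FOLLOW(F) = { $, '(', ',', ';' }
  F → F ; F: FIRST \ {ε} = { ';' } — overlaps FOLLOW(F) on { ';' }: CONFLICT
  F → ε: FIRST \ {ε} = { } — this is the only nullable alternative, skip

A, C, E have no nullable alternative, so no FIRST/FOLLOW check is needed there.

So the grammar has 1 FIRST/FOLLOW conflict (marked CONFLICT above).

Answer: Yes. F → F ';' F with FOLLOW(F) on { ';' }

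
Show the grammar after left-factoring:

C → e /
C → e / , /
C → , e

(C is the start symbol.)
Left-factoring transforms A → αβ₁ | αβ₂ into A → αA' and A' → β₁ | β₂
(α is the longest common prefix among the alternatives). Repeat until
no nonterminal has two alternatives with a common prefix.

Round 1: C has alternatives sharing prefix 'e /'. Introduce C': C → e / C'
  Add: C' → ε
  Add: C' → , /

No remaining common prefixes — done.

Resulting grammar:
C → e / C'
C' → ε
C' → , /
C → , e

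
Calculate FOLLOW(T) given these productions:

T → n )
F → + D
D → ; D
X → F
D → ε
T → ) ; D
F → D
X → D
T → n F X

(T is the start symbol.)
{ $ }

T is the start symbol, so $ ∈ FOLLOW(T).
T does not occur on any right-hand side.

Taking the union: FOLLOW(T) = { $ }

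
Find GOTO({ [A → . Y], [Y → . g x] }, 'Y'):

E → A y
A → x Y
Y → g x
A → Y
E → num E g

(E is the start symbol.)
{ [A → Y .] }

GOTO(I, 'Y') = CLOSURE({ [A → αX.β] : [A → α.Xβ] ∈ I, X = 'Y' })

Items with dot before 'Y', with the dot advanced:
  [A → . Y] → [A → Y .]
Closure adds nothing (no advanced item has the dot before a non-terminal).

GOTO = { [A → Y .] }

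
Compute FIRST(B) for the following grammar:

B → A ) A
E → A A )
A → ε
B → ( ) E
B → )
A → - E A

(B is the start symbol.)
{ '(', ')', '-' }

To compute FIRST(B), examine every production with B on the left-hand side, reading each right-hand side left to right until a non-nullable symbol is reached.

FIRST sets of the other non-terminals involved (by the same procedure, iterated to a fixed point):
  FIRST(A) = { '-', ε }

From B → A ) A:
  - A is a non-terminal: add FIRST(A) \ {ε} = { '-' }
    A is nullable, so continue to the next symbol
  - ')' is a terminal: add ')' and stop
From B → ( ) E:
  - '(' is a terminal: add '(' and stop
From B → ):
  - ')' is a terminal: add ')' and stop

Collecting: FIRST(B) = { '(', ')', '-' }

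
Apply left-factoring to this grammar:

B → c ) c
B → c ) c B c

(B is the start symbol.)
Left-factoring transforms A → αβ₁ | αβ₂ into A → αA' and A' → β₁ | β₂
(α is the longest common prefix among the alternatives). Repeat until
no nonterminal has two alternatives with a common prefix.

Round 1: B has alternatives sharing prefix 'c ) c'. Introduce B': B → c ) c B'
  Add: B' → ε
  Add: B' → B c

No remaining common prefixes — done.

Resulting grammar:
B → c ) c B'
B' → ε
B' → B c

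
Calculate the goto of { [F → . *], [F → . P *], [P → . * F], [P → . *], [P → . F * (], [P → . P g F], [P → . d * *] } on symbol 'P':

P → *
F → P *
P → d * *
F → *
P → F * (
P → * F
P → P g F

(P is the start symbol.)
{ [F → P . *], [P → P . g F] }

GOTO(I, 'P') = CLOSURE({ [A → αX.β] : [A → α.Xβ] ∈ I, X = 'P' })

Items with dot before 'P', with the dot advanced:
  [F → . P *] → [F → P . *]
  [P → . P g F] → [P → P . g F]
Closure adds nothing (no advanced item has the dot before a non-terminal).

GOTO = { [F → P . *], [P → P . g F] }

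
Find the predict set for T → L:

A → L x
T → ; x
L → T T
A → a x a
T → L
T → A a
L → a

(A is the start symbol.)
{ ';', 'a' }

PREDICT(T → L) = (FIRST(RHS) \ {ε}) ∪ (FOLLOW(T) if ε ∈ FIRST(RHS), i.e. RHS ⇒* ε)
FIRST(L) = { ';', 'a' }
FIRST(L) = { ';', 'a' }
ε ∉ FIRST(L), so FOLLOW(T) is not added.
PREDICT(T → L) = { ';', 'a' }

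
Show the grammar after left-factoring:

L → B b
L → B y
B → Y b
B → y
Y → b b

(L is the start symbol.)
L → B L'
L' → b
L' → y
B → Y b
B → y
Y → b b

Left-factoring transforms A → αβ₁ | αβ₂ into A → αA' and A' → β₁ | β₂
(α is the longest common prefix among the alternatives). Repeat until
no nonterminal has two alternatives with a common prefix.

Round 1: L has alternatives sharing prefix 'B'. Introduce L': L → B L'
  Add: L' → b
  Add: L' → y

No remaining common prefixes — done.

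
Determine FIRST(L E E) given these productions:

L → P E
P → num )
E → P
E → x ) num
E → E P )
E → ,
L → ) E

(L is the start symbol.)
FIRST sets of the non-terminals involved (from the grammar, by fixed-point iteration):
  FIRST(L) = { ')', 'num' }

To compute FIRST(L E E), process the symbols left to right:
Symbol L is a non-terminal. Add FIRST(L) \ {ε} = { ')', 'num' }
L is not nullable (ε ∉ FIRST(L)), so stop here.
FIRST(L E E) = { ')', 'num' }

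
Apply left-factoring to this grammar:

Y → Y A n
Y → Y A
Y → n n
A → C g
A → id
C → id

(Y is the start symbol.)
Left-factoring transforms A → αβ₁ | αβ₂ into A → αA' and A' → β₁ | β₂
(α is the longest common prefix among the alternatives). Repeat until
no nonterminal has two alternatives with a common prefix.

Round 1: Y has alternatives sharing prefix 'Y A'. Introduce Y': Y → Y A Y'
  Add: Y' → n
  Add: Y' → ε

No remaining common prefixes — done.

Resulting grammar:
Y → Y A Y'
Y' → n
Y' → ε
Y → n n
A → C g
A → id
C → id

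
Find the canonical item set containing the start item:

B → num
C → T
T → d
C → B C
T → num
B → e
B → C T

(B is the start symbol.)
{ [B → . C T], [B → . e], [B → . num], [B' → . B], [C → . B C], [C → . T], [T → . d], [T → . num] }

First, augment the grammar with B' → B
I₀ = CLOSURE({ [B' → . B] }):
  [B' → . B] has the dot before B: add [B → . num], [B → . e], [B → . C T]
  [B → . C T] has the dot before C: add [C → . T], [C → . B C]
  [C → . T] has the dot before T: add [T → . d], [T → . num]
No further items can be added.

I₀ = { [B → . C T], [B → . e], [B → . num], [B' → . B], [C → . B C], [C → . T], [T → . d], [T → . num] }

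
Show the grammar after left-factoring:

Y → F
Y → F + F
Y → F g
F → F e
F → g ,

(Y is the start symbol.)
Y → F Y'
Y' → ε
Y' → + F
Y' → g
F → F e
F → g ,

Left-factoring transforms A → αβ₁ | αβ₂ into A → αA' and A' → β₁ | β₂
(α is the longest common prefix among the alternatives). Repeat until
no nonterminal has two alternatives with a common prefix.

Round 1: Y has alternatives sharing prefix 'F'. Introduce Y': Y → F Y'
  Add: Y' → ε
  Add: Y' → + F
  Add: Y' → g

No remaining common prefixes — done.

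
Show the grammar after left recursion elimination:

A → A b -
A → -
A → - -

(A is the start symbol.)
A is directly left-recursive. The standard transformation for
  A → A α₁ | ... | A α_m | β₁ | ... | β_n
is
  A  → β₁ A' | ... | β_n A'
  A' → α₁ A' | ... | α_m A' | ε

A → - becomes A → - A'
A → - - becomes A → - - A'
A → A b - becomes A' → b - A'
Add A' → ε

Resulting grammar:
A → - A'
A → - - A'
A' → b - A'
A' → ε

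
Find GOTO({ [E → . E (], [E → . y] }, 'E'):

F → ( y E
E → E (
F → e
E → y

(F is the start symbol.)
GOTO(I, 'E') = CLOSURE({ [A → αX.β] : [A → α.Xβ] ∈ I, X = 'E' })

Items with dot before 'E', with the dot advanced:
  [E → . E (] → [E → E . (]
Closure adds nothing (no advanced item has the dot before a non-terminal).

GOTO = { [E → E . (] }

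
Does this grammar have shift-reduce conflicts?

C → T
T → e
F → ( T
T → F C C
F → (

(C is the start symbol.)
A shift-reduce conflict occurs when an LR(0) state has both:
  - a complete (reduce) item [A → α .] (dot at the end), and
  - a shift item [B → β . c γ] (dot before a terminal).

Augment with C' → C and build the canonical LR(0) collection (I0 = CLOSURE({[C' → . C]}), then GOTO on every symbol after a dot until no new states appear). It has 9 states:
  I0: { [C → . T], [C' → . C], [F → . ( T], [F → . (], [T → . F C C], [T → . e] }  — shift
  I1: { [F → ( . T], [F → ( .], [F → . ( T], [F → . (], [T → . F C C], [T → . e] }  — shift, reduce
  I2: { [C' → C .] }  — accept
  I3: { [C → . T], [F → . ( T], [F → . (], [T → . F C C], [T → . e], [T → F . C C] }  — shift
  I4: { [C → T .] }  — reduce
  I5: { [T → e .] }  — reduce
  I6: { [C → . T], [F → . ( T], [F → . (], [T → . F C C], [T → . e], [T → F C . C] }  — shift
  I7: { [T → F C C .] }  — reduce
  I8: { [F → ( T .] }  — reduce

I1 contains reduce item [F → ( .] and shift items [F → . (], [F → . ( T], [T → . e] — shift-reduce conflict.

Answer: Yes — I1: [F → ( .] vs [F → . (]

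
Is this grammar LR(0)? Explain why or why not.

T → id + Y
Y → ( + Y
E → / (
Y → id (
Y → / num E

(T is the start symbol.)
Augment with T' → T and build the canonical LR(0) collection (I0 = CLOSURE({[T' → . T]}), then GOTO on every symbol after a dot until no new states appear). It has 15 states:
  I0: { [T → . id + Y], [T' → . T] }  — shift
  I1: { [T' → T .] }  — accept
  I2: { [T → id . + Y] }  — shift
  I3: { [T → id + . Y], [Y → . ( + Y], [Y → . / num E], [Y → . id (] }  — shift
  I4: { [Y → ( . + Y] }  — shift
  I5: { [Y → / . num E] }  — shift
  I6: { [T → id + Y .] }  — reduce
  I7: { [Y → id . (] }  — shift
  I8: { [Y → id ( .] }  — reduce
  I9: { [E → . / (], [Y → / num . E] }  — shift
  I10: { [E → / . (] }  — shift
  I11: { [Y → / num E .] }  — reduce
  I12: { [E → / ( .] }  — reduce
  I13: { [Y → ( + . Y], [Y → . ( + Y], [Y → . / num E], [Y → . id (] }  — shift
  I14: { [Y → ( + Y .] }  — reduce

Every state is either a pure shift/goto state or contains exactly one complete item and nothing to shift — no conflicts. The grammar is LR(0).

Answer: Yes, the grammar is LR(0)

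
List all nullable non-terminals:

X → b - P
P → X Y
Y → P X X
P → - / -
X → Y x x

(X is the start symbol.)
None

A non-terminal is nullable if it can derive ε (the empty string): either it has an ε-production, or it has a production whose right-hand side consists entirely of nullable non-terminals.

There are no ε-productions, so no non-terminal can derive ε.
No non-terminals are nullable.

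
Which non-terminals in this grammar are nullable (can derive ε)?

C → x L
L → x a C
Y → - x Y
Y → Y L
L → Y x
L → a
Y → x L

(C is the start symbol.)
There are no ε-productions, so no non-terminal can derive ε.
No non-terminals are nullable.

Answer: None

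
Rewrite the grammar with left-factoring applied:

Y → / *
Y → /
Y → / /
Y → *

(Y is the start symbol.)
Y → / Y'
Y' → *
Y' → ε
Y' → /
Y → *

Left-factoring transforms A → αβ₁ | αβ₂ into A → αA' and A' → β₁ | β₂
(α is the longest common prefix among the alternatives). Repeat until
no nonterminal has two alternatives with a common prefix.

Round 1: Y has alternatives sharing prefix '/'. Introduce Y': Y → / Y'
  Add: Y' → *
  Add: Y' → ε
  Add: Y' → /

No remaining common prefixes — done.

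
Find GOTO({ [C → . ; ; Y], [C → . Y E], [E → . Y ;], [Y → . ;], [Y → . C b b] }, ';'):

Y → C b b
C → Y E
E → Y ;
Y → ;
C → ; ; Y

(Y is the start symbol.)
{ [C → ; . ; Y], [Y → ; .] }

GOTO(I, ';') = CLOSURE({ [A → αX.β] : [A → α.Xβ] ∈ I, X = ';' })

Items with dot before ';', with the dot advanced:
  [C → . ; ; Y] → [C → ; . ; Y]
  [Y → . ;] → [Y → ; .]
Closure adds nothing (no advanced item has the dot before a non-terminal).

GOTO = { [C → ; . ; Y], [Y → ; .] }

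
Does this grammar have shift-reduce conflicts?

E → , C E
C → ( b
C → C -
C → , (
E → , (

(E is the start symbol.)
Yes — I3: [E → , ( .] vs [C → ( . b]

A shift-reduce conflict occurs when an LR(0) state has both:
  - a complete (reduce) item [A → α .] (dot at the end), and
  - a shift item [B → β . c γ] (dot before a terminal).

Augment with E' → E and build the canonical LR(0) collection (I0 = CLOSURE({[E' → . E]}), then GOTO on every symbol after a dot until no new states appear). It has 10 states:
  I0: { [E → . , (], [E → . , C E], [E' → . E] }  — shift
  I1: { [C → . ( b], [C → . , (], [C → . C -], [E → , . (], [E → , . C E] }  — shift
  I2: { [E' → E .] }  — accept
  I3: { [C → ( . b], [E → , ( .] }  — shift, reduce
  I4: { [C → , . (] }  — shift
  I5: { [C → C . -], [E → , C . E], [E → . , (], [E → . , C E] }  — shift
  I6: { [C → C - .] }  — reduce
  I7: { [E → , C E .] }  — reduce
  I8: { [C → , ( .] }  — reduce
  I9: { [C → ( b .] }  — reduce

I3 contains reduce item [E → , ( .] and shift item [C → ( . b] — shift-reduce conflict.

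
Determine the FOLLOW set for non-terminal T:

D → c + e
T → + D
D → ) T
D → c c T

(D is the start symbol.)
To compute FOLLOW(T), find every occurrence of T on a right-hand side N → α T β: add FIRST(β) \ {ε}, and if β is empty or nullable also add FOLLOW(N). Iterate to a fixed point.

In D → ) T: T is at the end, add FOLLOW(D)
In D → c c T: T is at the end, add FOLLOW(D)

The FOLLOW sets referred to above (computed the same way, to a fixed point):
  FOLLOW(D) = { $ }

Taking the union: FOLLOW(T) = { $ }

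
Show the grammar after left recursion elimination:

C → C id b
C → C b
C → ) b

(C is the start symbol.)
C → ) b C'
C' → id b C'
C' → b C'
C' → ε

C is directly left-recursive. The standard transformation for
  A → A α₁ | ... | A α_m | β₁ | ... | β_n
is
  A  → β₁ A' | ... | β_n A'
  A' → α₁ A' | ... | α_m A' | ε

C → ) b becomes C → ) b C'
C → C id b becomes C' → id b C'
C → C b becomes C' → b C'
Add C' → ε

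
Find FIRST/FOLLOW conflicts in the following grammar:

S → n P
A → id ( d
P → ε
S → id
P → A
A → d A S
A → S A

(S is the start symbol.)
Yes. P → A with FOLLOW(P) on { 'd', 'id', 'n' }

Nullable non-terminals: P.
FIRST sets used below: FIRST(A) = { 'd', 'id', 'n' }

P: nullable alternative(s) P → ε; FOLLOW(P) = { $, 'd', 'id', 'n' }
  P → ε: FIRST \ {ε} = { } — this is the only nullable alternative, skip
  P → A: FIRST \ {ε} = { 'd', 'id', 'n' } — overlaps FOLLOW(P) on { 'd', 'id', 'n' }: CONFLICT

A, S have no nullable alternative, so no FIRST/FOLLOW check is needed there.

So the grammar has 1 FIRST/FOLLOW conflict (marked CONFLICT above).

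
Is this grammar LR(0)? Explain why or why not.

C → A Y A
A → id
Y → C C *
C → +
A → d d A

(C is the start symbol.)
A grammar is LR(0) if no state in the canonical LR(0) collection has:
  - both a shift item (dot before a terminal) and a complete item (shift-reduce conflict), or
  - two or more complete items (reduce-reduce conflict; the accept item [C' → C .] counts as a complete item here).

Augment with C' → C and build the canonical LR(0) collection (I0 = CLOSURE({[C' → . C]}), then GOTO on every symbol after a dot until no new states appear). It has 13 states:
  I0: { [A → . d d A], [A → . id], [C → . +], [C → . A Y A], [C' → . C] }  — shift
  I1: { [C → + .] }  — reduce
  I2: { [A → . d d A], [A → . id], [C → . +], [C → . A Y A], [C → A . Y A], [Y → . C C *] }  — shift
  I3: { [C' → C .] }  — accept
  I4: { [A → d . d A] }  — shift
  I5: { [A → id .] }  — reduce
  I6: { [A → . d d A], [A → . id], [A → d d . A] }  — shift
  I7: { [A → d d A .] }  — reduce
  I8: { [A → . d d A], [A → . id], [C → . +], [C → . A Y A], [Y → C . C *] }  — shift
  I9: { [A → . d d A], [A → . id], [C → A Y . A] }  — shift
  I10: { [C → A Y A .] }  — reduce
  I11: { [Y → C C . *] }  — shift
  I12: { [Y → C C * .] }  — reduce

Every state is either a pure shift/goto state or contains exactly one complete item and nothing to shift — no conflicts. The grammar is LR(0).

Answer: Yes, the grammar is LR(0)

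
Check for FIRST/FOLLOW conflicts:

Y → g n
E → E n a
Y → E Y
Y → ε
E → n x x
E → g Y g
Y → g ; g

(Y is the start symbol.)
A FIRST/FOLLOW conflict occurs when a non-terminal N has a nullable alternative N → β (β ⇒* ε) and another alternative N → α with FIRST(α) ∩ FOLLOW(N) ≠ ∅: on such a lookahead the parser cannot decide between expanding α and letting N vanish via β.

Nullable non-terminals: Y.
FIRST sets used below: FIRST(E) = { 'g', 'n' }

Y: nullable alternative(s) Y → ε; FOLLOW(Y) = { $, 'g' }
  Y → g n: FIRST \ {ε} = { 'g' } — overlaps FOLLOW(Y) on { 'g' }: CONFLICT
  Y → E Y: FIRST \ {ε} = { 'g', 'n' } — overlaps FOLLOW(Y) on { 'g' }: CONFLICT
  Y → ε: FIRST \ {ε} = { } — this is the only nullable alternative, skip
  Y → g ; g: FIRST \ {ε} = { 'g' } — overlaps FOLLOW(Y) on { 'g' }: CONFLICT

E has no nullable alternative, so no FIRST/FOLLOW check is needed there.

So the grammar has 3 FIRST/FOLLOW conflicts (marked CONFLICT above).

Answer: Yes. Y → g n with FOLLOW(Y) on { 'g' }; Y → E Y with FOLLOW(Y) on { 'g' }; Y → g ';' g with FOLLOW(Y) on { 'g' }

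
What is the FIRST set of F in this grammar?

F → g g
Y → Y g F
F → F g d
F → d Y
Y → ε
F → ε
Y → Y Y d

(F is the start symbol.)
To compute FIRST(F), examine every production with F on the left-hand side, reading each right-hand side left to right until a non-nullable symbol is reached.

From F → g g:
  - g is a terminal: add 'g' and stop
From F → F g d:
  - F is the symbol being defined: contributes nothing new
    F is nullable, so continue to the next symbol
  - g is a terminal: add 'g' and stop
From F → d Y:
  - d is a terminal: add 'd' and stop
From F → ε:
  - ε-production, so ε ∈ FIRST(F)

Collecting: FIRST(F) = { 'd', 'g', ε }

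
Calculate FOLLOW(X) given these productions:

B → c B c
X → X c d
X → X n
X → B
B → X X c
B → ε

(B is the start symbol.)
{ 'c', 'n' }

To compute FOLLOW(X), find every occurrence of X on a right-hand side N → α X β: add FIRST(β) \ {ε}, and if β is empty or nullable also add FOLLOW(N). Iterate to a fixed point.

In X → X c d: X is followed by c d, add FIRST(c d) \ {ε} = { 'c' }
In X → X n: X is followed by n, add FIRST(n) \ {ε} = { 'n' }
In B → X X c: X is followed by X c, add FIRST(X c) \ {ε} = { 'c', 'n' }
In B → X X c: X is followed by c, add FIRST(c) \ {ε} = { 'c' }

Taking the union: FOLLOW(X) = { 'c', 'n' }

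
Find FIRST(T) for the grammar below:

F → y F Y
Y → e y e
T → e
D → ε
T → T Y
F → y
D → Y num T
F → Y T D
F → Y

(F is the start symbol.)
{ 'e' }

To compute FIRST(T), examine every production with T on the left-hand side, reading each right-hand side left to right until a non-nullable symbol is reached.

From T → e:
  - e is a terminal: add 'e' and stop
From T → T Y:
  - T is the symbol being defined: contributes nothing new
    T is not nullable, so stop

Collecting: FIRST(T) = { 'e' }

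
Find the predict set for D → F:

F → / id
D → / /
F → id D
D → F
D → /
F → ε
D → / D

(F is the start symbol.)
{ $, '/', 'id' }

PREDICT(D → F) = (FIRST(RHS) \ {ε}) ∪ (FOLLOW(D) if ε ∈ FIRST(RHS), i.e. RHS ⇒* ε)
FIRST(F) = { '/', 'id', ε }
FIRST(F) = { '/', 'id', ε }
ε ∈ FIRST(F) (the right-hand side is nullable), so add FOLLOW(D) = { $ }
PREDICT(D → F) = { $, '/', 'id' }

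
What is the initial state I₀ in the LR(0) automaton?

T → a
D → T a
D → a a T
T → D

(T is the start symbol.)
{ [D → . T a], [D → . a a T], [T → . D], [T → . a], [T' → . T] }

First, augment the grammar with T' → T
I₀ = CLOSURE({ [T' → . T] }):
  [T' → . T] has the dot before T: add [T → . a], [T → . D]
  [T → . D] has the dot before D: add [D → . T a], [D → . a a T]
No further items can be added.

I₀ = { [D → . T a], [D → . a a T], [T → . D], [T → . a], [T' → . T] }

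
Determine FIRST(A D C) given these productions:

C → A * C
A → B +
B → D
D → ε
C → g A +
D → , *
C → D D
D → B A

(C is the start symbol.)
FIRST sets of the non-terminals involved (from the grammar, by fixed-point iteration):
  FIRST(A) = { '+', ',' }

To compute FIRST(A D C), process the symbols left to right:
Symbol A is a non-terminal. Add FIRST(A) \ {ε} = { '+', ',' }
A is not nullable (ε ∉ FIRST(A)), so stop here.
FIRST(A D C) = { '+', ',' }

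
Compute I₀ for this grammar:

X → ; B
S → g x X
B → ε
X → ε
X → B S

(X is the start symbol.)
{ [B → .], [X → . ; B], [X → . B S], [X → .], [X' → . X] }

First, augment the grammar with X' → X
I₀ = CLOSURE({ [X' → . X] }):
  [X' → . X] has the dot before X: add [X → . ; B], [X → .], [X → . B S]
  [X → . B S] has the dot before B: add [B → .]
No further items can be added.

I₀ = { [B → .], [X → . ; B], [X → . B S], [X → .], [X' → . X] }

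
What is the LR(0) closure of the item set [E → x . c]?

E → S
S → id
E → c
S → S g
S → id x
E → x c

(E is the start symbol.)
To compute CLOSURE, for each item [A → α.Bβ] where B is a non-terminal, add [B → .γ] for all productions B → γ; repeat for the newly added items until nothing changes.

Start with: [E → x . c]
The dot precedes the terminal c, so nothing is added.

CLOSURE = { [E → x . c] }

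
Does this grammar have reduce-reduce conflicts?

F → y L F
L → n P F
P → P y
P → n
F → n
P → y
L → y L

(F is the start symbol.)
A reduce-reduce conflict occurs when an LR(0) state has two complete items [A → α .] and [B → β .] — both call for a reduction, and with no lookahead the parser cannot choose between them.

Augment with F' → F and build the canonical LR(0) collection (I0 = CLOSURE({[F' → . F]}), then GOTO on every symbol after a dot until no new states appear). It has 14 states:
  I0: { [F → . n], [F → . y L F], [F' → . F] }  — shift
  I1: { [F' → F .] }  — accept
  I2: { [F → n .] }  — reduce
  I3: { [F → y . L F], [L → . n P F], [L → . y L] }  — shift
  I4: { [F → . n], [F → . y L F], [F → y L . F] }  — shift
  I5: { [L → n . P F], [P → . P y], [P → . n], [P → . y] }  — shift
  I6: { [L → . n P F], [L → . y L], [L → y . L] }  — shift
  I7: { [L → y L .] }  — reduce
  I8: { [F → . n], [F → . y L F], [L → n P . F], [P → P . y] }  — shift
  I9: { [P → n .] }  — reduce
  I10: { [P → y .] }  — reduce
  I11: { [L → n P F .] }  — reduce
  I12: { [F → y . L F], [L → . n P F], [L → . y L], [P → P y .] }  — shift, reduce
  I13: { [F → y L F .] }  — reduce

No state contains more than one complete item.

Answer: No reduce-reduce conflicts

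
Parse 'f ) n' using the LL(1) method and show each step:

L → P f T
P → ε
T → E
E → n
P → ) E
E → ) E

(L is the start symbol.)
Stack is shown with the top on the left.

Stack    Input    Action
------------------------
L $      f ) n $  output L → P f T
P f T $  f ) n $  output P → ε
f T $    f ) n $  match 'f'
T $      ) n $    output T → E
E $      ) n $    output E → ) E
) E $    ) n $    match ')'
E $      n $      output E → n
n $      n $      match 'n'
$        $        accept

The string is accepted.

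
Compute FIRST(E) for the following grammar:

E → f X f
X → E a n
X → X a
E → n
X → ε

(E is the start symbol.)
From E → f X f:
  - f is a terminal: add 'f' and stop
From E → n:
  - n is a terminal: add 'n' and stop

Collecting: FIRST(E) = { 'f', 'n' }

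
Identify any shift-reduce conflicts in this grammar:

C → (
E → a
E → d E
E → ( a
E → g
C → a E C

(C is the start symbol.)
Augment with C' → C and build the canonical LR(0) collection (I0 = CLOSURE({[C' → . C]}), then GOTO on every symbol after a dot until no new states appear). It has 12 states:
  I0: { [C → . (], [C → . a E C], [C' → . C] }  — shift
  I1: { [C → ( .] }  — reduce
  I2: { [C' → C .] }  — accept
  I3: { [C → a . E C], [E → . ( a], [E → . a], [E → . d E], [E → . g] }  — shift
  I4: { [E → ( . a] }  — shift
  I5: { [C → . (], [C → . a E C], [C → a E . C] }  — shift
  I6: { [E → a .] }  — reduce
  I7: { [E → . ( a], [E → . a], [E → . d E], [E → . g], [E → d . E] }  — shift
  I8: { [E → g .] }  — reduce
  I9: { [E → d E .] }  — reduce
  I10: { [C → a E C .] }  — reduce
  I11: { [E → ( a .] }  — reduce

No state contains both a complete item and a shift item.

Answer: No shift-reduce conflicts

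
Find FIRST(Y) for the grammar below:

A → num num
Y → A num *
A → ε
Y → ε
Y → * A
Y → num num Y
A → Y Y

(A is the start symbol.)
{ '*', 'num', ε }

FIRST sets of the other non-terminals involved (by the same procedure, iterated to a fixed point):
  FIRST(A) = { '*', 'num', ε }

From Y → A num *:
  - A is a non-terminal: add FIRST(A) \ {ε} = { '*', 'num' }
    A is nullable, so continue to the next symbol
  - num is a terminal: add 'num' and stop
From Y → ε:
  - ε-production, so ε ∈ FIRST(Y)
From Y → * A:
  - '*' is a terminal: add '*' and stop
From Y → num num Y:
  - num is a terminal: add 'num' and stop

Collecting: FIRST(Y) = { '*', 'num', ε }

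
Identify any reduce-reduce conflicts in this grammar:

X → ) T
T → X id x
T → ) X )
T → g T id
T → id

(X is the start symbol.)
A reduce-reduce conflict occurs when an LR(0) state has two complete items [A → α .] and [B → β .] — both call for a reduction, and with no lookahead the parser cannot choose between them.

Augment with X' → X and build the canonical LR(0) collection (I0 = CLOSURE({[X' → . X]}), then GOTO on every symbol after a dot until no new states appear). It has 14 states:
  I0: { [X → . ) T], [X' → . X] }  — shift
  I1: { [T → . ) X )], [T → . X id x], [T → . g T id], [T → . id], [X → ) . T], [X → . ) T] }  — shift
  I2: { [X' → X .] }  — accept
  I3: { [T → ) . X )], [T → . ) X )], [T → . X id x], [T → . g T id], [T → . id], [X → ) . T], [X → . ) T] }  — shift
  I4: { [X → ) T .] }  — reduce
  I5: { [T → X . id x] }  — shift
  I6: { [T → . ) X )], [T → . X id x], [T → . g T id], [T → . id], [T → g . T id], [X → . ) T] }  — shift
  I7: { [T → id .] }  — reduce
  I8: { [T → g T . id] }  — shift
  I9: { [T → g T id .] }  — reduce
  I10: { [T → X id . x] }  — shift
  I11: { [T → X id x .] }  — reduce
  I12: { [T → ) X . )], [T → X . id x] }  — shift
  I13: { [T → ) X ) .] }  — reduce

No state contains more than one complete item.

Answer: No reduce-reduce conflicts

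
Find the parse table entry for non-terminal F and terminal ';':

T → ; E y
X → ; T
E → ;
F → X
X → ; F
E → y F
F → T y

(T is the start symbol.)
F → X, F → T y

To find M[F, ';'], we find productions for F where ';' is in the predict set (PREDICT(N → α) = (FIRST(α) \ {ε}) ∪ (FOLLOW(N) if α ⇒* ε)).

Relevant sets:
  FIRST(X) = { ';' }
  FIRST(T) = { ';' }

F → X: PREDICT = { ';' }
  ';' is in predict set, so this production goes in M[F, ';']
F → T y: PREDICT = { ';' }
  ';' is in predict set, so this production goes in M[F, ';']

M[F, ';'] = F → X, F → T y  (a multiply-defined cell — the grammar is not LL(1))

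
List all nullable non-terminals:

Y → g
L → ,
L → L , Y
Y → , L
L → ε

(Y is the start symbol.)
{ 'L' }

A non-terminal is nullable if it can derive ε (the empty string): either it has an ε-production, or it has a production whose right-hand side consists entirely of nullable non-terminals.

ε-productions: L → ε
So L is immediately nullable.
No further non-terminal can be added: every production for the remaining non-terminals contains a terminal or a non-nullable non-terminal.
Nullable = { 'L' }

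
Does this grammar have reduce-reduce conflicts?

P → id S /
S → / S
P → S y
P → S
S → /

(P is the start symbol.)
Augment with P' → P and build the canonical LR(0) collection (I0 = CLOSURE({[P' → . P]}), then GOTO on every symbol after a dot until no new states appear). It has 9 states:
  I0: { [P → . S y], [P → . S], [P → . id S /], [P' → . P], [S → . / S], [S → . /] }  — shift
  I1: { [S → . / S], [S → . /], [S → / . S], [S → / .] }  — shift, reduce
  I2: { [P' → P .] }  — accept
  I3: { [P → S . y], [P → S .] }  — shift, reduce
  I4: { [P → id . S /], [S → . / S], [S → . /] }  — shift
  I5: { [P → id S . /] }  — shift
  I6: { [P → id S / .] }  — reduce
  I7: { [P → S y .] }  — reduce
  I8: { [S → / S .] }  — reduce

No state contains more than one complete item.

Answer: No reduce-reduce conflicts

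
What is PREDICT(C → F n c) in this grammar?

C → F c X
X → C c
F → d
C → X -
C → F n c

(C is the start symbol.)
PREDICT(C → F n c) = (FIRST(RHS) \ {ε}) ∪ (FOLLOW(C) if ε ∈ FIRST(RHS), i.e. RHS ⇒* ε)
FIRST(F) = { 'd' }
FIRST(F n c) = { 'd' }
ε ∉ FIRST(F n c), so FOLLOW(C) is not added.
PREDICT(C → F n c) = { 'd' }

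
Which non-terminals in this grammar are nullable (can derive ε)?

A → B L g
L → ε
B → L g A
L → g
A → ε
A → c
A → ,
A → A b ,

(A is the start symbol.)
{ 'A', 'L' }

ε-productions: L → ε, A → ε
So L, A are immediately nullable.
No further non-terminal can be added: every production for the remaining non-terminals contains a terminal or a non-nullable non-terminal.
Nullable = { 'A', 'L' }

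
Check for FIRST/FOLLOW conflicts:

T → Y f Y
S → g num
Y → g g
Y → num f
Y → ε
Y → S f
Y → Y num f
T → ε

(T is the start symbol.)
A FIRST/FOLLOW conflict occurs when a non-terminal N has a nullable alternative N → β (β ⇒* ε) and another alternative N → α with FIRST(α) ∩ FOLLOW(N) ≠ ∅: on such a lookahead the parser cannot decide between expanding α and letting N vanish via β.

Nullable non-terminals: T, Y.
FIRST sets used below: FIRST(Y) = { 'g', 'num', ε }, FIRST(S) = { 'g' }

T: nullable alternative(s) T → ε; FOLLOW(T) = { $ }
  T → Y f Y: FIRST \ {ε} = { 'f', 'g', 'num' } — disjoint from FOLLOW(T)
  T → ε: FIRST \ {ε} = { } — this is the only nullable alternative, skip

Y: nullable alternative(s) Y → ε; FOLLOW(Y) = { $, 'f', 'num' }
  Y → g g: FIRST \ {ε} = { 'g' } — disjoint from FOLLOW(Y)
  Y → num f: FIRST \ {ε} = { 'num' } — overlaps FOLLOW(Y) on { 'num' }: CONFLICT
  Y → ε: FIRST \ {ε} = { } — this is the only nullable alternative, skip
  Y → S f: FIRST \ {ε} = { 'g' } — disjoint from FOLLOW(Y)
  Y → Y num f: FIRST \ {ε} = { 'g', 'num' } — overlaps FOLLOW(Y) on { 'num' }: CONFLICT

S has no nullable alternative, so no FIRST/FOLLOW check is needed there.

So the grammar has 2 FIRST/FOLLOW conflicts (marked CONFLICT above).

Answer: Yes. Y → num f with FOLLOW(Y) on { 'num' }; Y → Y num f with FOLLOW(Y) on { 'num' }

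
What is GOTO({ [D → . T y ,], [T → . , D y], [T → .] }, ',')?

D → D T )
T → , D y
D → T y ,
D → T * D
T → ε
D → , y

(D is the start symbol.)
{ [D → . , y], [D → . D T )], [D → . T * D], [D → . T y ,], [T → , . D y], [T → . , D y], [T → .] }

GOTO(I, ',') = CLOSURE({ [A → αX.β] : [A → α.Xβ] ∈ I, X = ',' })

Items with dot before ',', with the dot advanced:
  [T → . , D y] → [T → , . D y]
Closure of the advanced items:
  [T → , . D y] has the dot before D: add [D → . D T )], [D → . T y ,], [D → . T * D], [D → . , y]
  [D → . T y ,] has the dot before T: add [T → . , D y], [T → .]

GOTO = { [D → . , y], [D → . D T )], [D → . T * D], [D → . T y ,], [T → , . D y], [T → . , D y], [T → .] }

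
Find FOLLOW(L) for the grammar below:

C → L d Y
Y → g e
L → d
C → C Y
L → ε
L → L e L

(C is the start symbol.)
To compute FOLLOW(L), find every occurrence of L on a right-hand side N → α L β: add FIRST(β) \ {ε}, and if β is empty or nullable also add FOLLOW(N). Iterate to a fixed point.

In C → L d Y: L is followed by d Y, add FIRST(d Y) \ {ε} = { 'd' }
In L → L e L: L is followed by e L, add FIRST(e L) \ {ε} = { 'e' }
In L → L e L: L is at the end; this adds FOLLOW(L) to itself — nothing new

Taking the union: FOLLOW(L) = { 'd', 'e' }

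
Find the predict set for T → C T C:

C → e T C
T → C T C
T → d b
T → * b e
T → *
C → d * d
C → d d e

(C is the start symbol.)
PREDICT(T → C T C) = (FIRST(RHS) \ {ε}) ∪ (FOLLOW(T) if ε ∈ FIRST(RHS), i.e. RHS ⇒* ε)
FIRST(C) = { 'd', 'e' }
FIRST(C T C) = { 'd', 'e' }
ε ∉ FIRST(C T C), so FOLLOW(T) is not added.
PREDICT(T → C T C) = { 'd', 'e' }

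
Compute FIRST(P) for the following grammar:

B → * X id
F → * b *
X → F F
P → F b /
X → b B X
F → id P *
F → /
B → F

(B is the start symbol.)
{ '*', '/', 'id' }

To compute FIRST(P), examine every production with P on the left-hand side, reading each right-hand side left to right until a non-nullable symbol is reached.

FIRST sets of the other non-terminals involved (by the same procedure, iterated to a fixed point):
  FIRST(F) = { '*', '/', 'id' }

From P → F b /:
  - F is a non-terminal: add FIRST(F) \ {ε} = { '*', '/', 'id' }
    F is not nullable, so stop

Collecting: FIRST(P) = { '*', '/', 'id' }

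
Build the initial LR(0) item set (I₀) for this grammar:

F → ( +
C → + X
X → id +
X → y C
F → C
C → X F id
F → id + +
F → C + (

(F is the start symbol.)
{ [C → . + X], [C → . X F id], [F → . ( +], [F → . C + (], [F → . C], [F → . id + +], [F' → . F], [X → . id +], [X → . y C] }

First, augment the grammar with F' → F
I₀ = CLOSURE({ [F' → . F] }):
  [F' → . F] has the dot before F: add [F → . ( +], [F → . C], [F → . id + +], [F → . C + (]
  [F → . C] has the dot before C: add [C → . + X], [C → . X F id]
  [C → . X F id] has the dot before X: add [X → . id +], [X → . y C]
No further items can be added.

I₀ = { [C → . + X], [C → . X F id], [F → . ( +], [F → . C + (], [F → . C], [F → . id + +], [F' → . F], [X → . id +], [X → . y C] }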